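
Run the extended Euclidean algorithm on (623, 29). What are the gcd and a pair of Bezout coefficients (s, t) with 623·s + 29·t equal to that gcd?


Euclidean algorithm on (623, 29) — divide until remainder is 0:
  623 = 21 · 29 + 14
  29 = 2 · 14 + 1
  14 = 14 · 1 + 0
gcd(623, 29) = 1.
Track Bezout coefficients alongside the remainders: start with r₀ = 623 = a·1 + b·0 (s = 1, t = 0) and r₁ = 29 = a·0 + b·1 (s = 0, t = 1); each new remainder r_{k+1} = r_{k-1} − q_k·r_k inherits s_{k+1} = s_{k-1} − q_k·s_k, t_{k+1} = t_{k-1} − q_k·t_k, so r_k = a·s_k + b·t_k at every step:
  q = 21: r = 14, s = 1 − 21·0 = 1, t = 0 − 21·1 = -21  (check: 623·1 + 29·(-21) = 14)
  q = 2: r = 1, s = 0 − 2·1 = -2, t = 1 − 2·(-21) = 43  (check: 623·(-2) + 29·43 = 1)
The row with r = 1 (the gcd) gives the Bezout coefficients s = -2, t = 43.
Result: 623 · (-2) + 29 · (43) = 1.

gcd(623, 29) = 1; s = -2, t = 43 (check: 623·(-2) + 29·43 = 1).


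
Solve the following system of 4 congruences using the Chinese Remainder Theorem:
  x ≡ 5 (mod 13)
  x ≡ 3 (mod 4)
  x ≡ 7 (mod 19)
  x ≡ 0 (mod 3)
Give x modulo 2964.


Product of moduli M = 13 · 4 · 19 · 3 = 2964.
Merge one congruence at a time:
  Start: x ≡ 5 (mod 13).
  Combine with x ≡ 3 (mod 4); new modulus lcm = 52.
    Write x = 5 + 13·t and substitute into x ≡ 3 (mod 4): 13·t ≡ 3 − 5 = -2 (mod 4).
    Reduce coefficients mod 4: 1·t ≡ 2 (mod 4).
    So t ≡ 2 (mod 4).
    Then x = 5 + 13·2 = 31, valid modulo lcm(13, 4) = 52: x ≡ 31 (mod 52).
  Combine with x ≡ 7 (mod 19); new modulus lcm = 988.
    Write x = 31 + 52·t and substitute into x ≡ 7 (mod 19): 52·t ≡ 7 − 31 = -24 (mod 19).
    Reduce coefficients mod 19: 14·t ≡ 14 (mod 19).
    The inverse of 14 mod 19 is 15 (since 14·15 = 210 = 11·19 + 1), so t ≡ 15·14 = 210 ≡ 1 (mod 19).
    Then x = 31 + 52·1 = 83, valid modulo lcm(52, 19) = 988: x ≡ 83 (mod 988).
  Combine with x ≡ 0 (mod 3); new modulus lcm = 2964.
    Write x = 83 + 988·t and substitute into x ≡ 0 (mod 3): 988·t ≡ 0 − 83 = -83 (mod 3).
    Reduce coefficients mod 3: 1·t ≡ 1 (mod 3).
    So t ≡ 1 (mod 3).
    Then x = 83 + 988·1 = 1071, valid modulo lcm(988, 3) = 2964: x ≡ 1071 (mod 2964).
Verify against each original: 1071 mod 13 = 5, 1071 mod 4 = 3, 1071 mod 19 = 7, 1071 mod 3 = 0.

x ≡ 1071 (mod 2964).


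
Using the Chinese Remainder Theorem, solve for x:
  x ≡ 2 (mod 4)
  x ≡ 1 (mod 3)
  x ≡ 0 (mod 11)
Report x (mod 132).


Moduli 4, 3, 11 are pairwise coprime; by CRT there is a unique solution modulo M = 4 · 3 · 11 = 132.
Solve pairwise, accumulating the modulus:
  Start with x ≡ 2 (mod 4).
  Combine with x ≡ 1 (mod 3): since gcd(4, 3) = 1, we get a unique residue mod 12.
    Write x = 2 + 4·t and substitute into x ≡ 1 (mod 3): 4·t ≡ 1 − 2 = -1 (mod 3).
    Reduce coefficients mod 3: 1·t ≡ 2 (mod 3).
    So t ≡ 2 (mod 3).
    Then x = 2 + 4·2 = 10, valid modulo lcm(4, 3) = 12: x ≡ 10 (mod 12).
  Combine with x ≡ 0 (mod 11): since gcd(12, 11) = 1, we get a unique residue mod 132.
    Write x = 10 + 12·t and substitute into x ≡ 0 (mod 11): 12·t ≡ 0 − 10 = -10 (mod 11).
    Reduce coefficients mod 11: 1·t ≡ 1 (mod 11).
    So t ≡ 1 (mod 11).
    Then x = 10 + 12·1 = 22, valid modulo lcm(12, 11) = 132: x ≡ 22 (mod 132).
Verify: 22 mod 4 = 2 ✓, 22 mod 3 = 1 ✓, 22 mod 11 = 0 ✓.

x ≡ 22 (mod 132).


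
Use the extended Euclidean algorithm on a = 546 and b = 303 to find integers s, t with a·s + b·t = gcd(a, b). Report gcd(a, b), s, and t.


Euclidean algorithm on (546, 303) — divide until remainder is 0:
  546 = 1 · 303 + 243
  303 = 1 · 243 + 60
  243 = 4 · 60 + 3
  60 = 20 · 3 + 0
gcd(546, 303) = 3.
Track Bezout coefficients alongside the remainders: start with r₀ = 546 = a·1 + b·0 (s = 1, t = 0) and r₁ = 303 = a·0 + b·1 (s = 0, t = 1); each new remainder r_{k+1} = r_{k-1} − q_k·r_k inherits s_{k+1} = s_{k-1} − q_k·s_k, t_{k+1} = t_{k-1} − q_k·t_k, so r_k = a·s_k + b·t_k at every step:
  q = 1: r = 243, s = 1 − 1·0 = 1, t = 0 − 1·1 = -1  (check: 546·1 + 303·(-1) = 243)
  q = 1: r = 60, s = 0 − 1·1 = -1, t = 1 − 1·(-1) = 2  (check: 546·(-1) + 303·2 = 60)
  q = 4: r = 3, s = 1 − 4·(-1) = 5, t = -1 − 4·2 = -9  (check: 546·5 + 303·(-9) = 3)
The row with r = 3 (the gcd) gives the Bezout coefficients s = 5, t = -9.
Result: 546 · (5) + 303 · (-9) = 3.

gcd(546, 303) = 3; s = 5, t = -9 (check: 546·5 + 303·(-9) = 3).


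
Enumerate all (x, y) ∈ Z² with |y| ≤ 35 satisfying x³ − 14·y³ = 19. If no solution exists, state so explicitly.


The equation is x³ - 14y³ = 19. For fixed y, x³ = 14·y³ + 19, so a solution requires the RHS to be a perfect cube.
Strategy: iterate y from -35 to 35, compute RHS = 14·y³ + 19, and check whether it is a (positive or negative) perfect cube.
Check small values of y:
  y = 0: RHS = 19 is not a perfect cube.
  y = 1: RHS = 33 is not a perfect cube.
  y = -1: RHS = 5 is not a perfect cube.
  y = 2: RHS = 131 is not a perfect cube.
  y = -2: RHS = -93 is not a perfect cube.
  y = 3: RHS = 397 is not a perfect cube.
  y = -3: RHS = -359 is not a perfect cube.
Continuing the search up to |y| = 35 finds no solutions either.
No (x, y) in the scanned range satisfies the equation.

No integer solutions with |y| ≤ 35.


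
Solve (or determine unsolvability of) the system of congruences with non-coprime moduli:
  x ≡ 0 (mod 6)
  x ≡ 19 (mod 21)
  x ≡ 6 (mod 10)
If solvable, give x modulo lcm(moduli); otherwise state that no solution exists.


Moduli 6, 21, 10 are not pairwise coprime, so CRT works modulo lcm(m_i) when all pairwise compatibility conditions hold.
Pairwise compatibility: gcd(m_i, m_j) must divide a_i - a_j for every pair.
Merge one congruence at a time:
  Start: x ≡ 0 (mod 6).
  Combine with x ≡ 19 (mod 21): gcd(6, 21) = 3, and 19 - 0 = 19 is NOT divisible by 3.
    ⇒ system is inconsistent (no integer solution).

No solution (the system is inconsistent).


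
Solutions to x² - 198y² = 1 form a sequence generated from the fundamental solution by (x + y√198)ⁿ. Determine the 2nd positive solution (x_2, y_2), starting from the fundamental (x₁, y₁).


Step 1: Find the fundamental solution (x₁, y₁) of x² - 198y² = 1.
  Expand √198 as a continued fraction. a₀ = ⌊√198⌋ = 14; iterate m_{k+1} = d_k·a_k − m_k, d_{k+1} = (198 − m_{k+1}²)/d_k, a_{k+1} = ⌊(a₀ + m_{k+1})/d_{k+1}⌋ (starting m₀ = 0, d₀ = 1), with convergents p_k = a_k·p_{k-1} + p_{k-2}, q_k = a_k·q_{k-1} + q_{k-2} (p₋₁ = 1, q₋₁ = 0):
  k = 0: a₀ = 14; p₀/q₀ = 14/1; p₀² − 198·q₀² = 196 − 198 = -2.
  k = 1: m = 14, d = 2, a = ⌊(14 + 14)/2⌋ = 14; p/q = (14·14 + 1)/(14·1 + 0) = 197/14; p² − 198·q² = 38809 − 38808 = 1.
  The first convergent with p² − 198·q² = 1 gives the fundamental solution (x₁, y₁) = (197, 14).
Step 2: Apply the recurrence (x_{n+1}, y_{n+1}) = (x₁x_n + 198y₁y_n, x₁y_n + y₁x_n) repeatedly.
  From (x_1, y_1) = (197, 14): x_2 = 197·197 + 198·14·14 = 77617; y_2 = 197·14 + 14·197 = 5516.
Step 3: Verify x_2² - 198·y_2² = 6024398689 - 6024398688 = 1 (should be 1). ✓

(x_1, y_1) = (197, 14); (x_2, y_2) = (77617, 5516).


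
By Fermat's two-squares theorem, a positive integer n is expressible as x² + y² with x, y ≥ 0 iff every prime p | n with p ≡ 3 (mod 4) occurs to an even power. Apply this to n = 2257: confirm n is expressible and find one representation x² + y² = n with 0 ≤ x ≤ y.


Step 1: Factor n = 2257 = 37 · 61.
Step 2: Check the mod-4 condition on each prime factor: 37 ≡ 1 (mod 4), exponent 1; 61 ≡ 1 (mod 4), exponent 1.
All primes ≡ 3 (mod 4) appear to even exponent (or don't appear), so by the two-squares theorem n IS expressible as a sum of two squares.
Step 3: Build a representation. Here n = 37 · 61 is a product of primes ≡ 1 (mod 4). Each prime p ≡ 1 (mod 4) is itself a sum of two squares; find a² by testing p − a² for a perfect square:
  37: 37 − 1² = 36 = 6² ⇒ 37 = 1² + 6².
  61: 61 − 1² = 60, 61 − 2² = 57, 61 − 3² = 52, 61 − 4² = 45, 61 − 5² = 36 = 6² ⇒ 61 = 5² + 6².
  Combine using the Brahmagupta–Fibonacci identity (a² + b²)(c² + d²) = (ac − bd)² + (ad + bc)² = (ac + bd)² + (ad − bc)²:
  37 · 61 = 2257: from (1² + 6²)(5² + 6²), take (1·5 − 6·6, 1·6 + 6·5) = (5 − 36, 6 + 30) = (-31, 36); dropping signs (only squares matter) gives (31, 36); check 31² + 36² = 961 + 1296 = 2257 ✓.
Step 4: Order so x ≤ y and verify: 31² + 36² = 961 + 1296 = 2257 = n. ✓

n = 2257 = 31² + 36² (one valid representation with x ≤ y).


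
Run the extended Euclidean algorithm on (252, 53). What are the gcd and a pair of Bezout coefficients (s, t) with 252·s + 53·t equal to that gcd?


Euclidean algorithm on (252, 53) — divide until remainder is 0:
  252 = 4 · 53 + 40
  53 = 1 · 40 + 13
  40 = 3 · 13 + 1
  13 = 13 · 1 + 0
gcd(252, 53) = 1.
Track Bezout coefficients alongside the remainders: start with r₀ = 252 = a·1 + b·0 (s = 1, t = 0) and r₁ = 53 = a·0 + b·1 (s = 0, t = 1); each new remainder r_{k+1} = r_{k-1} − q_k·r_k inherits s_{k+1} = s_{k-1} − q_k·s_k, t_{k+1} = t_{k-1} − q_k·t_k, so r_k = a·s_k + b·t_k at every step:
  q = 4: r = 40, s = 1 − 4·0 = 1, t = 0 − 4·1 = -4  (check: 252·1 + 53·(-4) = 40)
  q = 1: r = 13, s = 0 − 1·1 = -1, t = 1 − 1·(-4) = 5  (check: 252·(-1) + 53·5 = 13)
  q = 3: r = 1, s = 1 − 3·(-1) = 4, t = -4 − 3·5 = -19  (check: 252·4 + 53·(-19) = 1)
The row with r = 1 (the gcd) gives the Bezout coefficients s = 4, t = -19.
Result: 252 · (4) + 53 · (-19) = 1.

gcd(252, 53) = 1; s = 4, t = -19 (check: 252·4 + 53·(-19) = 1).


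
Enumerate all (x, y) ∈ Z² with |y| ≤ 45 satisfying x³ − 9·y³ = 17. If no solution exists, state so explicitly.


The equation is x³ - 9y³ = 17. For fixed y, x³ = 9·y³ + 17, so a solution requires the RHS to be a perfect cube.
Strategy: iterate y from -45 to 45, compute RHS = 9·y³ + 17, and check whether it is a (positive or negative) perfect cube.
Check small values of y:
  y = 0: RHS = 17 is not a perfect cube.
  y = 1: RHS = 26 is not a perfect cube.
  y = -1: RHS = 8 = (2)³ ⇒ x = 2 works.
  y = 2: RHS = 89 is not a perfect cube.
  y = -2: RHS = -55 is not a perfect cube.
  y = 3: RHS = 260 is not a perfect cube.
  y = -3: RHS = -226 is not a perfect cube.
Continuing, at y = -25: RHS = -140608 = (-52)³ ⇒ x = -52 works.
Searching the remaining y in |y| ≤ 45 finds no further solutions.
Collected solutions: (2, -1), (-52, -25).

Solutions (with |y| ≤ 45): (2, -1), (-52, -25).


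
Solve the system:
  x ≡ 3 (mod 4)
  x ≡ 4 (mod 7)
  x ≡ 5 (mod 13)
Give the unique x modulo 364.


Moduli 4, 7, 13 are pairwise coprime; by CRT there is a unique solution modulo M = 4 · 7 · 13 = 364.
Solve pairwise, accumulating the modulus:
  Start with x ≡ 3 (mod 4).
  Combine with x ≡ 4 (mod 7): since gcd(4, 7) = 1, we get a unique residue mod 28.
    Write x = 3 + 4·t and substitute into x ≡ 4 (mod 7): 4·t ≡ 4 − 3 = 1 (mod 7).
    The inverse of 4 mod 7 is 2 (since 4·2 = 8 = 1·7 + 1), so t ≡ 2·1 = 2 ≡ 2 (mod 7).
    Then x = 3 + 4·2 = 11, valid modulo lcm(4, 7) = 28: x ≡ 11 (mod 28).
  Combine with x ≡ 5 (mod 13): since gcd(28, 13) = 1, we get a unique residue mod 364.
    Write x = 11 + 28·t and substitute into x ≡ 5 (mod 13): 28·t ≡ 5 − 11 = -6 (mod 13).
    Reduce coefficients mod 13: 2·t ≡ 7 (mod 13).
    The inverse of 2 mod 13 is 7 (since 2·7 = 14 = 1·13 + 1), so t ≡ 7·7 = 49 ≡ 10 (mod 13).
    Then x = 11 + 28·10 = 291, valid modulo lcm(28, 13) = 364: x ≡ 291 (mod 364).
Verify: 291 mod 4 = 3 ✓, 291 mod 7 = 4 ✓, 291 mod 13 = 5 ✓.

x ≡ 291 (mod 364).


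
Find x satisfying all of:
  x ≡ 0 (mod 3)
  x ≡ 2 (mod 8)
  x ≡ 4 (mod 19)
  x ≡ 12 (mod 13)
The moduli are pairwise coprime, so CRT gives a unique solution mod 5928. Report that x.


Product of moduli M = 3 · 8 · 19 · 13 = 5928.
Merge one congruence at a time:
  Start: x ≡ 0 (mod 3).
  Combine with x ≡ 2 (mod 8); new modulus lcm = 24.
    Write x = 0 + 3·t and substitute into x ≡ 2 (mod 8): 3·t ≡ 2 − 0 = 2 (mod 8).
    The inverse of 3 mod 8 is 3 (since 3·3 = 9 = 1·8 + 1), so t ≡ 3·2 = 6 ≡ 6 (mod 8).
    Then x = 0 + 3·6 = 18, valid modulo lcm(3, 8) = 24: x ≡ 18 (mod 24).
  Combine with x ≡ 4 (mod 19); new modulus lcm = 456.
    Write x = 18 + 24·t and substitute into x ≡ 4 (mod 19): 24·t ≡ 4 − 18 = -14 (mod 19).
    Reduce coefficients mod 19: 5·t ≡ 5 (mod 19).
    The inverse of 5 mod 19 is 4 (since 5·4 = 20 = 1·19 + 1), so t ≡ 4·5 = 20 ≡ 1 (mod 19).
    Then x = 18 + 24·1 = 42, valid modulo lcm(24, 19) = 456: x ≡ 42 (mod 456).
  Combine with x ≡ 12 (mod 13); new modulus lcm = 5928.
    Write x = 42 + 456·t and substitute into x ≡ 12 (mod 13): 456·t ≡ 12 − 42 = -30 (mod 13).
    Reduce coefficients mod 13: 1·t ≡ 9 (mod 13).
    So t ≡ 9 (mod 13).
    Then x = 42 + 456·9 = 4146, valid modulo lcm(456, 13) = 5928: x ≡ 4146 (mod 5928).
Verify against each original: 4146 mod 3 = 0, 4146 mod 8 = 2, 4146 mod 19 = 4, 4146 mod 13 = 12.

x ≡ 4146 (mod 5928).


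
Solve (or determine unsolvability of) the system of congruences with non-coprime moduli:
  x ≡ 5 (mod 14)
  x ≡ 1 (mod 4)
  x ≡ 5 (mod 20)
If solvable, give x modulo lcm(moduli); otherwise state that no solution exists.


Moduli 14, 4, 20 are not pairwise coprime, so CRT works modulo lcm(m_i) when all pairwise compatibility conditions hold.
Pairwise compatibility: gcd(m_i, m_j) must divide a_i - a_j for every pair.
Merge one congruence at a time:
  Start: x ≡ 5 (mod 14).
  Combine with x ≡ 1 (mod 4): gcd(14, 4) = 2; 1 - 5 = -4, which IS divisible by 2, so compatible.
    Write x = 5 + 14·t and substitute into x ≡ 1 (mod 4): 14·t ≡ 1 − 5 = -4 (mod 4).
    Divide the congruence (and modulus) by g = 2: 7·t ≡ -2 (mod 2).
    Reduce coefficients mod 2: 1·t ≡ 0 (mod 2).
    So t ≡ 0 (mod 2).
    Then x = 5 + 14·0 = 5, valid modulo lcm(14, 4) = 28: x ≡ 5 (mod 28).
  Combine with x ≡ 5 (mod 20): gcd(28, 20) = 4; 5 - 5 = 0, which IS divisible by 4, so compatible.
    Write x = 5 + 28·t and substitute into x ≡ 5 (mod 20): 28·t ≡ 5 − 5 = 0 (mod 20).
    Divide the congruence (and modulus) by g = 4: 7·t ≡ 0 (mod 5).
    Reduce coefficients mod 5: 2·t ≡ 0 (mod 5).
    The inverse of 2 mod 5 is 3 (since 2·3 = 6 = 1·5 + 1), so t ≡ 3·0 = 0 ≡ 0 (mod 5).
    Then x = 5 + 28·0 = 5, valid modulo lcm(28, 20) = 140: x ≡ 5 (mod 140).
Verify: 5 mod 14 = 5, 5 mod 4 = 1, 5 mod 20 = 5.

x ≡ 5 (mod 140).


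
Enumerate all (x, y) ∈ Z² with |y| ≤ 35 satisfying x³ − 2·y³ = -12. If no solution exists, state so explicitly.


The equation is x³ - 2y³ = -12. For fixed y, x³ = 2·y³ − 12, so a solution requires the RHS to be a perfect cube.
Strategy: iterate y from -35 to 35, compute RHS = 2·y³ − 12, and check whether it is a (positive or negative) perfect cube.
Check small values of y:
  y = 0: RHS = -12 is not a perfect cube.
  y = 1: RHS = -10 is not a perfect cube.
  y = -1: RHS = -14 is not a perfect cube.
  y = 2: RHS = 4 is not a perfect cube.
  y = -2: RHS = -28 is not a perfect cube.
  y = 3: RHS = 42 is not a perfect cube.
  y = -3: RHS = -66 is not a perfect cube.
Continuing the search up to |y| = 35 finds no solutions either.
No (x, y) in the scanned range satisfies the equation.

No integer solutions with |y| ≤ 35.


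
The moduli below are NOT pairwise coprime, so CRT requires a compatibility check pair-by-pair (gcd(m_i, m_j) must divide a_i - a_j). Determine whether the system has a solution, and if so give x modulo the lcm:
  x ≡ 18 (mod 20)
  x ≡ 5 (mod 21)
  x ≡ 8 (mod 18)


Moduli 20, 21, 18 are not pairwise coprime, so CRT works modulo lcm(m_i) when all pairwise compatibility conditions hold.
Pairwise compatibility: gcd(m_i, m_j) must divide a_i - a_j for every pair.
Merge one congruence at a time:
  Start: x ≡ 18 (mod 20).
  Combine with x ≡ 5 (mod 21): gcd(20, 21) = 1; 5 - 18 = -13, which IS divisible by 1, so compatible.
    Write x = 18 + 20·t and substitute into x ≡ 5 (mod 21): 20·t ≡ 5 − 18 = -13 (mod 21).
    Reduce coefficients mod 21: 20·t ≡ 8 (mod 21).
    The inverse of 20 mod 21 is 20 (since 20·20 = 400 = 19·21 + 1), so t ≡ 20·8 = 160 ≡ 13 (mod 21).
    Then x = 18 + 20·13 = 278, valid modulo lcm(20, 21) = 420: x ≡ 278 (mod 420).
  Combine with x ≡ 8 (mod 18): gcd(420, 18) = 6; 8 - 278 = -270, which IS divisible by 6, so compatible.
    Write x = 278 + 420·t and substitute into x ≡ 8 (mod 18): 420·t ≡ 8 − 278 = -270 (mod 18).
    Divide the congruence (and modulus) by g = 6: 70·t ≡ -45 (mod 3).
    Reduce coefficients mod 3: 1·t ≡ 0 (mod 3).
    So t ≡ 0 (mod 3).
    Then x = 278 + 420·0 = 278, valid modulo lcm(420, 18) = 1260: x ≡ 278 (mod 1260).
Verify: 278 mod 20 = 18, 278 mod 21 = 5, 278 mod 18 = 8.

x ≡ 278 (mod 1260).


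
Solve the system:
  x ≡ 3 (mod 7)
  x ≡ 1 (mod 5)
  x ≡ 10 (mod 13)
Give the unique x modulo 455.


Moduli 7, 5, 13 are pairwise coprime; by CRT there is a unique solution modulo M = 7 · 5 · 13 = 455.
Solve pairwise, accumulating the modulus:
  Start with x ≡ 3 (mod 7).
  Combine with x ≡ 1 (mod 5): since gcd(7, 5) = 1, we get a unique residue mod 35.
    Write x = 3 + 7·t and substitute into x ≡ 1 (mod 5): 7·t ≡ 1 − 3 = -2 (mod 5).
    Reduce coefficients mod 5: 2·t ≡ 3 (mod 5).
    The inverse of 2 mod 5 is 3 (since 2·3 = 6 = 1·5 + 1), so t ≡ 3·3 = 9 ≡ 4 (mod 5).
    Then x = 3 + 7·4 = 31, valid modulo lcm(7, 5) = 35: x ≡ 31 (mod 35).
  Combine with x ≡ 10 (mod 13): since gcd(35, 13) = 1, we get a unique residue mod 455.
    Write x = 31 + 35·t and substitute into x ≡ 10 (mod 13): 35·t ≡ 10 − 31 = -21 (mod 13).
    Reduce coefficients mod 13: 9·t ≡ 5 (mod 13).
    The inverse of 9 mod 13 is 3 (since 9·3 = 27 = 2·13 + 1), so t ≡ 3·5 = 15 ≡ 2 (mod 13).
    Then x = 31 + 35·2 = 101, valid modulo lcm(35, 13) = 455: x ≡ 101 (mod 455).
Verify: 101 mod 7 = 3 ✓, 101 mod 5 = 1 ✓, 101 mod 13 = 10 ✓.

x ≡ 101 (mod 455).


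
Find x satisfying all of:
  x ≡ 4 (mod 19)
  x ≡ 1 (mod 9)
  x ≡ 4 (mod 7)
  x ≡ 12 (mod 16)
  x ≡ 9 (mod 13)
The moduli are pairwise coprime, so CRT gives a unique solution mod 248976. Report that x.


Product of moduli M = 19 · 9 · 7 · 16 · 13 = 248976.
Merge one congruence at a time:
  Start: x ≡ 4 (mod 19).
  Combine with x ≡ 1 (mod 9); new modulus lcm = 171.
    Write x = 4 + 19·t and substitute into x ≡ 1 (mod 9): 19·t ≡ 1 − 4 = -3 (mod 9).
    Reduce coefficients mod 9: 1·t ≡ 6 (mod 9).
    So t ≡ 6 (mod 9).
    Then x = 4 + 19·6 = 118, valid modulo lcm(19, 9) = 171: x ≡ 118 (mod 171).
  Combine with x ≡ 4 (mod 7); new modulus lcm = 1197.
    Write x = 118 + 171·t and substitute into x ≡ 4 (mod 7): 171·t ≡ 4 − 118 = -114 (mod 7).
    Reduce coefficients mod 7: 3·t ≡ 5 (mod 7).
    The inverse of 3 mod 7 is 5 (since 3·5 = 15 = 2·7 + 1), so t ≡ 5·5 = 25 ≡ 4 (mod 7).
    Then x = 118 + 171·4 = 802, valid modulo lcm(171, 7) = 1197: x ≡ 802 (mod 1197).
  Combine with x ≡ 12 (mod 16); new modulus lcm = 19152.
    Write x = 802 + 1197·t and substitute into x ≡ 12 (mod 16): 1197·t ≡ 12 − 802 = -790 (mod 16).
    Reduce coefficients mod 16: 13·t ≡ 10 (mod 16).
    The inverse of 13 mod 16 is 5 (since 13·5 = 65 = 4·16 + 1), so t ≡ 5·10 = 50 ≡ 2 (mod 16).
    Then x = 802 + 1197·2 = 3196, valid modulo lcm(1197, 16) = 19152: x ≡ 3196 (mod 19152).
  Combine with x ≡ 9 (mod 13); new modulus lcm = 248976.
    Write x = 3196 + 19152·t and substitute into x ≡ 9 (mod 13): 19152·t ≡ 9 − 3196 = -3187 (mod 13).
    Reduce coefficients mod 13: 3·t ≡ 11 (mod 13).
    The inverse of 3 mod 13 is 9 (since 3·9 = 27 = 2·13 + 1), so t ≡ 9·11 = 99 ≡ 8 (mod 13).
    Then x = 3196 + 19152·8 = 156412, valid modulo lcm(19152, 13) = 248976: x ≡ 156412 (mod 248976).
Verify against each original: 156412 mod 19 = 4, 156412 mod 9 = 1, 156412 mod 7 = 4, 156412 mod 16 = 12, 156412 mod 13 = 9.

x ≡ 156412 (mod 248976).


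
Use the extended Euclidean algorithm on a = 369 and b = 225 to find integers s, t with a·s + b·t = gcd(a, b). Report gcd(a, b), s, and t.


Euclidean algorithm on (369, 225) — divide until remainder is 0:
  369 = 1 · 225 + 144
  225 = 1 · 144 + 81
  144 = 1 · 81 + 63
  81 = 1 · 63 + 18
  63 = 3 · 18 + 9
  18 = 2 · 9 + 0
gcd(369, 225) = 9.
Track Bezout coefficients alongside the remainders: start with r₀ = 369 = a·1 + b·0 (s = 1, t = 0) and r₁ = 225 = a·0 + b·1 (s = 0, t = 1); each new remainder r_{k+1} = r_{k-1} − q_k·r_k inherits s_{k+1} = s_{k-1} − q_k·s_k, t_{k+1} = t_{k-1} − q_k·t_k, so r_k = a·s_k + b·t_k at every step:
  q = 1: r = 144, s = 1 − 1·0 = 1, t = 0 − 1·1 = -1  (check: 369·1 + 225·(-1) = 144)
  q = 1: r = 81, s = 0 − 1·1 = -1, t = 1 − 1·(-1) = 2  (check: 369·(-1) + 225·2 = 81)
  q = 1: r = 63, s = 1 − 1·(-1) = 2, t = -1 − 1·2 = -3  (check: 369·2 + 225·(-3) = 63)
  q = 1: r = 18, s = -1 − 1·2 = -3, t = 2 − 1·(-3) = 5  (check: 369·(-3) + 225·5 = 18)
  q = 3: r = 9, s = 2 − 3·(-3) = 11, t = -3 − 3·5 = -18  (check: 369·11 + 225·(-18) = 9)
The row with r = 9 (the gcd) gives the Bezout coefficients s = 11, t = -18.
Result: 369 · (11) + 225 · (-18) = 9.

gcd(369, 225) = 9; s = 11, t = -18 (check: 369·11 + 225·(-18) = 9).


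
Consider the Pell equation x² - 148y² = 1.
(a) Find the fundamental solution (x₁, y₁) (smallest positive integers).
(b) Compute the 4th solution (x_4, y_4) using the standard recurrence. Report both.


Step 1: Find the fundamental solution (x₁, y₁) of x² - 148y² = 1.
  Expand √148 as a continued fraction. a₀ = ⌊√148⌋ = 12; iterate m_{k+1} = d_k·a_k − m_k, d_{k+1} = (148 − m_{k+1}²)/d_k, a_{k+1} = ⌊(a₀ + m_{k+1})/d_{k+1}⌋ (starting m₀ = 0, d₀ = 1), with convergents p_k = a_k·p_{k-1} + p_{k-2}, q_k = a_k·q_{k-1} + q_{k-2} (p₋₁ = 1, q₋₁ = 0):
  k = 0: a₀ = 12; p₀/q₀ = 12/1; p₀² − 148·q₀² = 144 − 148 = -4.
  k = 1: m = 12, d = 4, a = ⌊(12 + 12)/4⌋ = 6; p/q = (6·12 + 1)/(6·1 + 0) = 73/6; p² − 148·q² = 5329 − 5328 = 1.
  The first convergent with p² − 148·q² = 1 gives the fundamental solution (x₁, y₁) = (73, 6).
Step 2: Apply the recurrence (x_{n+1}, y_{n+1}) = (x₁x_n + 148y₁y_n, x₁y_n + y₁x_n) repeatedly.
  From (x_1, y_1) = (73, 6): x_2 = 73·73 + 148·6·6 = 10657; y_2 = 73·6 + 6·73 = 876.
  From (x_2, y_2) = (10657, 876): x_3 = 73·10657 + 148·6·876 = 1555849; y_3 = 73·876 + 6·10657 = 127890.
  From (x_3, y_3) = (1555849, 127890): x_4 = 73·1555849 + 148·6·127890 = 227143297; y_4 = 73·127890 + 6·1555849 = 18671064.
Step 3: Verify x_4² - 148·y_4² = 51594077372030209 - 51594077372030208 = 1 (should be 1). ✓

(x_1, y_1) = (73, 6); (x_4, y_4) = (227143297, 18671064).


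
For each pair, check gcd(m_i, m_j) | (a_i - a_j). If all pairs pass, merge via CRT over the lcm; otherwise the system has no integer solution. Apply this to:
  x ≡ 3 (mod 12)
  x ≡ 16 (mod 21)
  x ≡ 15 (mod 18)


Moduli 12, 21, 18 are not pairwise coprime, so CRT works modulo lcm(m_i) when all pairwise compatibility conditions hold.
Pairwise compatibility: gcd(m_i, m_j) must divide a_i - a_j for every pair.
Merge one congruence at a time:
  Start: x ≡ 3 (mod 12).
  Combine with x ≡ 16 (mod 21): gcd(12, 21) = 3, and 16 - 3 = 13 is NOT divisible by 3.
    ⇒ system is inconsistent (no integer solution).

No solution (the system is inconsistent).


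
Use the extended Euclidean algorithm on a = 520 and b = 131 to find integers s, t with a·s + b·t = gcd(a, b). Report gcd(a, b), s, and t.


Euclidean algorithm on (520, 131) — divide until remainder is 0:
  520 = 3 · 131 + 127
  131 = 1 · 127 + 4
  127 = 31 · 4 + 3
  4 = 1 · 3 + 1
  3 = 3 · 1 + 0
gcd(520, 131) = 1.
Track Bezout coefficients alongside the remainders: start with r₀ = 520 = a·1 + b·0 (s = 1, t = 0) and r₁ = 131 = a·0 + b·1 (s = 0, t = 1); each new remainder r_{k+1} = r_{k-1} − q_k·r_k inherits s_{k+1} = s_{k-1} − q_k·s_k, t_{k+1} = t_{k-1} − q_k·t_k, so r_k = a·s_k + b·t_k at every step:
  q = 3: r = 127, s = 1 − 3·0 = 1, t = 0 − 3·1 = -3  (check: 520·1 + 131·(-3) = 127)
  q = 1: r = 4, s = 0 − 1·1 = -1, t = 1 − 1·(-3) = 4  (check: 520·(-1) + 131·4 = 4)
  q = 31: r = 3, s = 1 − 31·(-1) = 32, t = -3 − 31·4 = -127  (check: 520·32 + 131·(-127) = 3)
  q = 1: r = 1, s = -1 − 1·32 = -33, t = 4 − 1·(-127) = 131  (check: 520·(-33) + 131·131 = 1)
The row with r = 1 (the gcd) gives the Bezout coefficients s = -33, t = 131.
Result: 520 · (-33) + 131 · (131) = 1.

gcd(520, 131) = 1; s = -33, t = 131 (check: 520·(-33) + 131·131 = 1).


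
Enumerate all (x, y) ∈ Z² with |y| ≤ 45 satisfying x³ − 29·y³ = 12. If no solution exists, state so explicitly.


The equation is x³ - 29y³ = 12. For fixed y, x³ = 29·y³ + 12, so a solution requires the RHS to be a perfect cube.
Strategy: iterate y from -45 to 45, compute RHS = 29·y³ + 12, and check whether it is a (positive or negative) perfect cube.
Check small values of y:
  y = 0: RHS = 12 is not a perfect cube.
  y = 1: RHS = 41 is not a perfect cube.
  y = -1: RHS = -17 is not a perfect cube.
  y = 2: RHS = 244 is not a perfect cube.
  y = -2: RHS = -220 is not a perfect cube.
  y = 3: RHS = 795 is not a perfect cube.
  y = -3: RHS = -771 is not a perfect cube.
Continuing the search up to |y| = 45 finds no solutions either.
No (x, y) in the scanned range satisfies the equation.

No integer solutions with |y| ≤ 45.


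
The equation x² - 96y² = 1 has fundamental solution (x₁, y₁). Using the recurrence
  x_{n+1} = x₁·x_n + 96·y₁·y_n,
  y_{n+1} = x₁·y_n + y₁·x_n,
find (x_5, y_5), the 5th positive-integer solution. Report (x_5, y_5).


Step 1: Find the fundamental solution (x₁, y₁) of x² - 96y² = 1.
  Expand √96 as a continued fraction. a₀ = ⌊√96⌋ = 9; iterate m_{k+1} = d_k·a_k − m_k, d_{k+1} = (96 − m_{k+1}²)/d_k, a_{k+1} = ⌊(a₀ + m_{k+1})/d_{k+1}⌋ (starting m₀ = 0, d₀ = 1), with convergents p_k = a_k·p_{k-1} + p_{k-2}, q_k = a_k·q_{k-1} + q_{k-2} (p₋₁ = 1, q₋₁ = 0):
  k = 0: a₀ = 9; p₀/q₀ = 9/1; p₀² − 96·q₀² = 81 − 96 = -15.
  k = 1: m = 9, d = 15, a = ⌊(9 + 9)/15⌋ = 1; p/q = (1·9 + 1)/(1·1 + 0) = 10/1; p² − 96·q² = 100 − 96 = 4.
  k = 2: m = 6, d = 4, a = ⌊(9 + 6)/4⌋ = 3; p/q = (3·10 + 9)/(3·1 + 1) = 39/4; p² − 96·q² = 1521 − 1536 = -15.
  k = 3: m = 6, d = 15, a = ⌊(9 + 6)/15⌋ = 1; p/q = (1·39 + 10)/(1·4 + 1) = 49/5; p² − 96·q² = 2401 − 2400 = 1.
  The first convergent with p² − 96·q² = 1 gives the fundamental solution (x₁, y₁) = (49, 5).
Step 2: Apply the recurrence (x_{n+1}, y_{n+1}) = (x₁x_n + 96y₁y_n, x₁y_n + y₁x_n) repeatedly.
  From (x_1, y_1) = (49, 5): x_2 = 49·49 + 96·5·5 = 4801; y_2 = 49·5 + 5·49 = 490.
  From (x_2, y_2) = (4801, 490): x_3 = 49·4801 + 96·5·490 = 470449; y_3 = 49·490 + 5·4801 = 48015.
  From (x_3, y_3) = (470449, 48015): x_4 = 49·470449 + 96·5·48015 = 46099201; y_4 = 49·48015 + 5·470449 = 4704980.
  From (x_4, y_4) = (46099201, 4704980): x_5 = 49·46099201 + 96·5·4704980 = 4517251249; y_5 = 49·4704980 + 5·46099201 = 461040025.
Step 3: Verify x_5² - 96·y_5² = 20405558846592060001 - 20405558846592060000 = 1 (should be 1). ✓

(x_1, y_1) = (49, 5); (x_5, y_5) = (4517251249, 461040025).


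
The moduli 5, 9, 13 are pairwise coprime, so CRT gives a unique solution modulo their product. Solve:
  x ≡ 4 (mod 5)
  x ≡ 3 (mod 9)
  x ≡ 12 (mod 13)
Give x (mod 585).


Moduli 5, 9, 13 are pairwise coprime; by CRT there is a unique solution modulo M = 5 · 9 · 13 = 585.
Solve pairwise, accumulating the modulus:
  Start with x ≡ 4 (mod 5).
  Combine with x ≡ 3 (mod 9): since gcd(5, 9) = 1, we get a unique residue mod 45.
    Write x = 4 + 5·t and substitute into x ≡ 3 (mod 9): 5·t ≡ 3 − 4 = -1 (mod 9).
    Reduce coefficients mod 9: 5·t ≡ 8 (mod 9).
    The inverse of 5 mod 9 is 2 (since 5·2 = 10 = 1·9 + 1), so t ≡ 2·8 = 16 ≡ 7 (mod 9).
    Then x = 4 + 5·7 = 39, valid modulo lcm(5, 9) = 45: x ≡ 39 (mod 45).
  Combine with x ≡ 12 (mod 13): since gcd(45, 13) = 1, we get a unique residue mod 585.
    Write x = 39 + 45·t and substitute into x ≡ 12 (mod 13): 45·t ≡ 12 − 39 = -27 (mod 13).
    Reduce coefficients mod 13: 6·t ≡ 12 (mod 13).
    The inverse of 6 mod 13 is 11 (since 6·11 = 66 = 5·13 + 1), so t ≡ 11·12 = 132 ≡ 2 (mod 13).
    Then x = 39 + 45·2 = 129, valid modulo lcm(45, 13) = 585: x ≡ 129 (mod 585).
Verify: 129 mod 5 = 4 ✓, 129 mod 9 = 3 ✓, 129 mod 13 = 12 ✓.

x ≡ 129 (mod 585).


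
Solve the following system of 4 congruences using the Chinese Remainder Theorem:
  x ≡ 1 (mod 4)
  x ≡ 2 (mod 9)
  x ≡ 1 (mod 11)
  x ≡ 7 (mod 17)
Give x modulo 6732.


Product of moduli M = 4 · 9 · 11 · 17 = 6732.
Merge one congruence at a time:
  Start: x ≡ 1 (mod 4).
  Combine with x ≡ 2 (mod 9); new modulus lcm = 36.
    Write x = 1 + 4·t and substitute into x ≡ 2 (mod 9): 4·t ≡ 2 − 1 = 1 (mod 9).
    The inverse of 4 mod 9 is 7 (since 4·7 = 28 = 3·9 + 1), so t ≡ 7·1 = 7 ≡ 7 (mod 9).
    Then x = 1 + 4·7 = 29, valid modulo lcm(4, 9) = 36: x ≡ 29 (mod 36).
  Combine with x ≡ 1 (mod 11); new modulus lcm = 396.
    Write x = 29 + 36·t and substitute into x ≡ 1 (mod 11): 36·t ≡ 1 − 29 = -28 (mod 11).
    Reduce coefficients mod 11: 3·t ≡ 5 (mod 11).
    The inverse of 3 mod 11 is 4 (since 3·4 = 12 = 1·11 + 1), so t ≡ 4·5 = 20 ≡ 9 (mod 11).
    Then x = 29 + 36·9 = 353, valid modulo lcm(36, 11) = 396: x ≡ 353 (mod 396).
  Combine with x ≡ 7 (mod 17); new modulus lcm = 6732.
    Write x = 353 + 396·t and substitute into x ≡ 7 (mod 17): 396·t ≡ 7 − 353 = -346 (mod 17).
    Reduce coefficients mod 17: 5·t ≡ 11 (mod 17).
    The inverse of 5 mod 17 is 7 (since 5·7 = 35 = 2·17 + 1), so t ≡ 7·11 = 77 ≡ 9 (mod 17).
    Then x = 353 + 396·9 = 3917, valid modulo lcm(396, 17) = 6732: x ≡ 3917 (mod 6732).
Verify against each original: 3917 mod 4 = 1, 3917 mod 9 = 2, 3917 mod 11 = 1, 3917 mod 17 = 7.

x ≡ 3917 (mod 6732).


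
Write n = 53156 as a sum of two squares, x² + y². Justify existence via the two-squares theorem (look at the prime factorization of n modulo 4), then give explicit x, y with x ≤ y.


Step 1: Factor n = 53156 = 2^2 · 97 · 137.
Step 2: Check the mod-4 condition on each prime factor: 2 = 2 (special); 97 ≡ 1 (mod 4), exponent 1; 137 ≡ 1 (mod 4), exponent 1.
All primes ≡ 3 (mod 4) appear to even exponent (or don't appear), so by the two-squares theorem n IS expressible as a sum of two squares.
Step 3: Build a representation. Group n = k² · m with k = 2 and m = 97 · 137 = 13289 (a product of primes ≡ 1 (mod 4)); a representation of m scales to one of n via (k·x)² + (k·y)² = k²(x² + y²). Each prime p ≡ 1 (mod 4) is itself a sum of two squares; find a² by testing p − a² for a perfect square:
  97: 97 − 1² = 96, 97 − 2² = 93, 97 − 3² = 88, 97 − 4² = 81 = 9² ⇒ 97 = 4² + 9².
  137: 137 − 1² = 136, 137 − 2² = 133, 137 − 3² = 128, 137 − 4² = 121 = 11² ⇒ 137 = 4² + 11².
  Combine using the Brahmagupta–Fibonacci identity (a² + b²)(c² + d²) = (ac − bd)² + (ad + bc)² = (ac + bd)² + (ad − bc)²:
  97 · 137 = 13289: from (4² + 9²)(4² + 11²), take (4·4 − 9·11, 4·11 + 9·4) = (16 − 99, 44 + 36) = (-83, 80); dropping signs (only squares matter) gives (83, 80); check 83² + 80² = 6889 + 6400 = 13289 ✓.
  Scale by k = 2: (2·83, 2·80) = (166, 160).
Step 4: Order so x ≤ y and verify: 160² + 166² = 25600 + 27556 = 53156 = n. ✓

n = 53156 = 160² + 166² (one valid representation with x ≤ y).


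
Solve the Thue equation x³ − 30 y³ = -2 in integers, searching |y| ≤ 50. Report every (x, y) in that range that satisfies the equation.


The equation is x³ - 30y³ = -2. For fixed y, x³ = 30·y³ − 2, so a solution requires the RHS to be a perfect cube.
Strategy: iterate y from -50 to 50, compute RHS = 30·y³ − 2, and check whether it is a (positive or negative) perfect cube.
Check small values of y:
  y = 0: RHS = -2 is not a perfect cube.
  y = 1: RHS = 28 is not a perfect cube.
  y = -1: RHS = -32 is not a perfect cube.
  y = 2: RHS = 238 is not a perfect cube.
  y = -2: RHS = -242 is not a perfect cube.
  y = 3: RHS = 808 is not a perfect cube.
  y = -3: RHS = -812 is not a perfect cube.
Continuing the search up to |y| = 50 finds no solutions either.
No (x, y) in the scanned range satisfies the equation.

No integer solutions with |y| ≤ 50.


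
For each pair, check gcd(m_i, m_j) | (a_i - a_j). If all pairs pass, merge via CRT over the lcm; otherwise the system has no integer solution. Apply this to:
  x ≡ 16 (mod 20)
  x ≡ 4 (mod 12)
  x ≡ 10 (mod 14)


Moduli 20, 12, 14 are not pairwise coprime, so CRT works modulo lcm(m_i) when all pairwise compatibility conditions hold.
Pairwise compatibility: gcd(m_i, m_j) must divide a_i - a_j for every pair.
Merge one congruence at a time:
  Start: x ≡ 16 (mod 20).
  Combine with x ≡ 4 (mod 12): gcd(20, 12) = 4; 4 - 16 = -12, which IS divisible by 4, so compatible.
    Write x = 16 + 20·t and substitute into x ≡ 4 (mod 12): 20·t ≡ 4 − 16 = -12 (mod 12).
    Divide the congruence (and modulus) by g = 4: 5·t ≡ -3 (mod 3).
    Reduce coefficients mod 3: 2·t ≡ 0 (mod 3).
    The inverse of 2 mod 3 is 2 (since 2·2 = 4 = 1·3 + 1), so t ≡ 2·0 = 0 ≡ 0 (mod 3).
    Then x = 16 + 20·0 = 16, valid modulo lcm(20, 12) = 60: x ≡ 16 (mod 60).
  Combine with x ≡ 10 (mod 14): gcd(60, 14) = 2; 10 - 16 = -6, which IS divisible by 2, so compatible.
    Write x = 16 + 60·t and substitute into x ≡ 10 (mod 14): 60·t ≡ 10 − 16 = -6 (mod 14).
    Divide the congruence (and modulus) by g = 2: 30·t ≡ -3 (mod 7).
    Reduce coefficients mod 7: 2·t ≡ 4 (mod 7).
    The inverse of 2 mod 7 is 4 (since 2·4 = 8 = 1·7 + 1), so t ≡ 4·4 = 16 ≡ 2 (mod 7).
    Then x = 16 + 60·2 = 136, valid modulo lcm(60, 14) = 420: x ≡ 136 (mod 420).
Verify: 136 mod 20 = 16, 136 mod 12 = 4, 136 mod 14 = 10.

x ≡ 136 (mod 420).


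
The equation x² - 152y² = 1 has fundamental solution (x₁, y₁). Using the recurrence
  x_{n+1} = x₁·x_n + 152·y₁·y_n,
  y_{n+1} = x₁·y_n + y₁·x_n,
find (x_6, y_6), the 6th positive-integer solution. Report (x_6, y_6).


Step 1: Find the fundamental solution (x₁, y₁) of x² - 152y² = 1.
  Expand √152 as a continued fraction. a₀ = ⌊√152⌋ = 12; iterate m_{k+1} = d_k·a_k − m_k, d_{k+1} = (152 − m_{k+1}²)/d_k, a_{k+1} = ⌊(a₀ + m_{k+1})/d_{k+1}⌋ (starting m₀ = 0, d₀ = 1), with convergents p_k = a_k·p_{k-1} + p_{k-2}, q_k = a_k·q_{k-1} + q_{k-2} (p₋₁ = 1, q₋₁ = 0):
  k = 0: a₀ = 12; p₀/q₀ = 12/1; p₀² − 152·q₀² = 144 − 152 = -8.
  k = 1: m = 12, d = 8, a = ⌊(12 + 12)/8⌋ = 3; p/q = (3·12 + 1)/(3·1 + 0) = 37/3; p² − 152·q² = 1369 − 1368 = 1.
  The first convergent with p² − 152·q² = 1 gives the fundamental solution (x₁, y₁) = (37, 3).
Step 2: Apply the recurrence (x_{n+1}, y_{n+1}) = (x₁x_n + 152y₁y_n, x₁y_n + y₁x_n) repeatedly.
  From (x_1, y_1) = (37, 3): x_2 = 37·37 + 152·3·3 = 2737; y_2 = 37·3 + 3·37 = 222.
  From (x_2, y_2) = (2737, 222): x_3 = 37·2737 + 152·3·222 = 202501; y_3 = 37·222 + 3·2737 = 16425.
  From (x_3, y_3) = (202501, 16425): x_4 = 37·202501 + 152·3·16425 = 14982337; y_4 = 37·16425 + 3·202501 = 1215228.
  From (x_4, y_4) = (14982337, 1215228): x_5 = 37·14982337 + 152·3·1215228 = 1108490437; y_5 = 37·1215228 + 3·14982337 = 89910447.
  From (x_5, y_5) = (1108490437, 89910447): x_6 = 37·1108490437 + 152·3·89910447 = 82013310001; y_6 = 37·89910447 + 3·1108490437 = 6652157850.
Step 3: Verify x_6² - 152·y_6² = 6726183017320126620001 - 6726183017320126620000 = 1 (should be 1). ✓

(x_1, y_1) = (37, 3); (x_6, y_6) = (82013310001, 6652157850).


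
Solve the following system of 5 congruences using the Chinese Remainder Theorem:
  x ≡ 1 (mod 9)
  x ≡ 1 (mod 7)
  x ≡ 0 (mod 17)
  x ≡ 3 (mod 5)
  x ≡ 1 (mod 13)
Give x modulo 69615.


Product of moduli M = 9 · 7 · 17 · 5 · 13 = 69615.
Merge one congruence at a time:
  Start: x ≡ 1 (mod 9).
  Combine with x ≡ 1 (mod 7); new modulus lcm = 63.
    Write x = 1 + 9·t and substitute into x ≡ 1 (mod 7): 9·t ≡ 1 − 1 = 0 (mod 7).
    Reduce coefficients mod 7: 2·t ≡ 0 (mod 7).
    The inverse of 2 mod 7 is 4 (since 2·4 = 8 = 1·7 + 1), so t ≡ 4·0 = 0 ≡ 0 (mod 7).
    Then x = 1 + 9·0 = 1, valid modulo lcm(9, 7) = 63: x ≡ 1 (mod 63).
  Combine with x ≡ 0 (mod 17); new modulus lcm = 1071.
    Write x = 1 + 63·t and substitute into x ≡ 0 (mod 17): 63·t ≡ 0 − 1 = -1 (mod 17).
    Reduce coefficients mod 17: 12·t ≡ 16 (mod 17).
    The inverse of 12 mod 17 is 10 (since 12·10 = 120 = 7·17 + 1), so t ≡ 10·16 = 160 ≡ 7 (mod 17).
    Then x = 1 + 63·7 = 442, valid modulo lcm(63, 17) = 1071: x ≡ 442 (mod 1071).
  Combine with x ≡ 3 (mod 5); new modulus lcm = 5355.
    Write x = 442 + 1071·t and substitute into x ≡ 3 (mod 5): 1071·t ≡ 3 − 442 = -439 (mod 5).
    Reduce coefficients mod 5: 1·t ≡ 1 (mod 5).
    So t ≡ 1 (mod 5).
    Then x = 442 + 1071·1 = 1513, valid modulo lcm(1071, 5) = 5355: x ≡ 1513 (mod 5355).
  Combine with x ≡ 1 (mod 13); new modulus lcm = 69615.
    Write x = 1513 + 5355·t and substitute into x ≡ 1 (mod 13): 5355·t ≡ 1 − 1513 = -1512 (mod 13).
    Reduce coefficients mod 13: 12·t ≡ 9 (mod 13).
    The inverse of 12 mod 13 is 12 (since 12·12 = 144 = 11·13 + 1), so t ≡ 12·9 = 108 ≡ 4 (mod 13).
    Then x = 1513 + 5355·4 = 22933, valid modulo lcm(5355, 13) = 69615: x ≡ 22933 (mod 69615).
Verify against each original: 22933 mod 9 = 1, 22933 mod 7 = 1, 22933 mod 17 = 0, 22933 mod 5 = 3, 22933 mod 13 = 1.

x ≡ 22933 (mod 69615).


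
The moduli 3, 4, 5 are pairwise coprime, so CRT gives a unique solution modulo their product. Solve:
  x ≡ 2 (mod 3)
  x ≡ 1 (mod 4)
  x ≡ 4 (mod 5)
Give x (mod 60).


Moduli 3, 4, 5 are pairwise coprime; by CRT there is a unique solution modulo M = 3 · 4 · 5 = 60.
Solve pairwise, accumulating the modulus:
  Start with x ≡ 2 (mod 3).
  Combine with x ≡ 1 (mod 4): since gcd(3, 4) = 1, we get a unique residue mod 12.
    Write x = 2 + 3·t and substitute into x ≡ 1 (mod 4): 3·t ≡ 1 − 2 = -1 (mod 4).
    Reduce coefficients mod 4: 3·t ≡ 3 (mod 4).
    The inverse of 3 mod 4 is 3 (since 3·3 = 9 = 2·4 + 1), so t ≡ 3·3 = 9 ≡ 1 (mod 4).
    Then x = 2 + 3·1 = 5, valid modulo lcm(3, 4) = 12: x ≡ 5 (mod 12).
  Combine with x ≡ 4 (mod 5): since gcd(12, 5) = 1, we get a unique residue mod 60.
    Write x = 5 + 12·t and substitute into x ≡ 4 (mod 5): 12·t ≡ 4 − 5 = -1 (mod 5).
    Reduce coefficients mod 5: 2·t ≡ 4 (mod 5).
    The inverse of 2 mod 5 is 3 (since 2·3 = 6 = 1·5 + 1), so t ≡ 3·4 = 12 ≡ 2 (mod 5).
    Then x = 5 + 12·2 = 29, valid modulo lcm(12, 5) = 60: x ≡ 29 (mod 60).
Verify: 29 mod 3 = 2 ✓, 29 mod 4 = 1 ✓, 29 mod 5 = 4 ✓.

x ≡ 29 (mod 60).


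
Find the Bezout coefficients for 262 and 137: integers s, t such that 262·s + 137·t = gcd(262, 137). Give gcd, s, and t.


Euclidean algorithm on (262, 137) — divide until remainder is 0:
  262 = 1 · 137 + 125
  137 = 1 · 125 + 12
  125 = 10 · 12 + 5
  12 = 2 · 5 + 2
  5 = 2 · 2 + 1
  2 = 2 · 1 + 0
gcd(262, 137) = 1.
Track Bezout coefficients alongside the remainders: start with r₀ = 262 = a·1 + b·0 (s = 1, t = 0) and r₁ = 137 = a·0 + b·1 (s = 0, t = 1); each new remainder r_{k+1} = r_{k-1} − q_k·r_k inherits s_{k+1} = s_{k-1} − q_k·s_k, t_{k+1} = t_{k-1} − q_k·t_k, so r_k = a·s_k + b·t_k at every step:
  q = 1: r = 125, s = 1 − 1·0 = 1, t = 0 − 1·1 = -1  (check: 262·1 + 137·(-1) = 125)
  q = 1: r = 12, s = 0 − 1·1 = -1, t = 1 − 1·(-1) = 2  (check: 262·(-1) + 137·2 = 12)
  q = 10: r = 5, s = 1 − 10·(-1) = 11, t = -1 − 10·2 = -21  (check: 262·11 + 137·(-21) = 5)
  q = 2: r = 2, s = -1 − 2·11 = -23, t = 2 − 2·(-21) = 44  (check: 262·(-23) + 137·44 = 2)
  q = 2: r = 1, s = 11 − 2·(-23) = 57, t = -21 − 2·44 = -109  (check: 262·57 + 137·(-109) = 1)
The row with r = 1 (the gcd) gives the Bezout coefficients s = 57, t = -109.
Result: 262 · (57) + 137 · (-109) = 1.

gcd(262, 137) = 1; s = 57, t = -109 (check: 262·57 + 137·(-109) = 1).
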